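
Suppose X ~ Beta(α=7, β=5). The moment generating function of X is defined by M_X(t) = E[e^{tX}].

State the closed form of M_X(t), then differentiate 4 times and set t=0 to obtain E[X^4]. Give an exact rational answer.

E[X^4] = D^4[M](0) = 2/13

M_X(t) = ₁F₁(7; 12; t)
D^4[M](t) = 2*₁F₁(11; 16; t)/13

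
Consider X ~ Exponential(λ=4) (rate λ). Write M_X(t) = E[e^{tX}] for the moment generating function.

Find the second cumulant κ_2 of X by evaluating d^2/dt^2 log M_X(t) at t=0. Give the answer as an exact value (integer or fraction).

M_X(t) = 4/(4 - t)
K_X(t) = log M_X(t) = -log(4 - t) + 2*log(2)
D^2[K](t) = 1/(t^2 - 8*t + 16)

κ_2 = D^2[K](0) = 1/16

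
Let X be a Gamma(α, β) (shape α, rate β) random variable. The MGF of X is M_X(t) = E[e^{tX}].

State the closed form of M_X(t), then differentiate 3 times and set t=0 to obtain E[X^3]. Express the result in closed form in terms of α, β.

E[X^3] = M′′′(0) = α*(α^2 + 3*α + 2)/β^3

M_X(t) = (β/(β - t))^α
M′(t) = -α*β^α*(1/(β - t))^α/(-β + t)
M′′(t) = (α^2*β^α*(1/(β - t))^α + α*β^α*(1/(β - t))^α)/(β^2 - 2*β*t + t^2)
M′′′(t) = (-α^3*β^α*(1/(β - t))^α - 3*α^2*β^α*(1/(β - t))^α - 2*α*β^α*(1/(β - t))^α)/(-β^3 + 3*β^2*t - 3*β*t^2 + t^3)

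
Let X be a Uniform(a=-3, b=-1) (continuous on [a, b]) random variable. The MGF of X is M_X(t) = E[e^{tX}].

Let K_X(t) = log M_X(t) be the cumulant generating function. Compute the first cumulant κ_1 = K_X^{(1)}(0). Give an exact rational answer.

M_X(t) = (e^(-t) - e^(-3*t))/(2*t)
K_X(t) = log M_X(t) = -log(t) + log(e^(-t) - e^(-3*t)) - log(2)
D[K](t) = (-t*e^(2*t) + 3*t - e^(2*t) + 1)/(t*e^(2*t) - t)

κ_1 = D[K](0) = -2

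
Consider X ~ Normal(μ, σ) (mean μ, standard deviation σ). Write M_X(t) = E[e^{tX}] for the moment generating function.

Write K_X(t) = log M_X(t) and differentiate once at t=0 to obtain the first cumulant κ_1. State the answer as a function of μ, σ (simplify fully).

κ_1 = D[K](0) = μ

M_X(t) = e^(μ*t + σ^2*t^2/2)
K_X(t) = log M_X(t) = μ*t + σ^2*t^2/2
D[K](t) = μ + σ^2*t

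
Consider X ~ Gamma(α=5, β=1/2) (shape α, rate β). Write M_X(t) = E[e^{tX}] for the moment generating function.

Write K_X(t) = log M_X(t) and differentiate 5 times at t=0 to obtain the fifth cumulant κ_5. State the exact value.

κ_5 = D^5[K](0) = 3840

M_X(t) = 1/(32*(1/2 - t)^5)
K_X(t) = log M_X(t) = -5*log(1/2 - t) - 5*log(2)
D^5[K](t) = -3840/(32*t^5 - 80*t^4 + 80*t^3 - 40*t^2 + 10*t - 1)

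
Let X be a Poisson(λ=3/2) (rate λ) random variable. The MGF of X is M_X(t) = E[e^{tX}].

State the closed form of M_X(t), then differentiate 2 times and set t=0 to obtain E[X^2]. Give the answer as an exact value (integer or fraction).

E[X^2] = M^(2)(0) = 15/4

M_X(t) = e^(3*e^(t)/2 - 3/2)
M^(2)(t) = (9*e^(2*t)*e^(3*e^(t)/2) + 6*e^(t)*e^(3*e^(t)/2))*e^(-3/2)/4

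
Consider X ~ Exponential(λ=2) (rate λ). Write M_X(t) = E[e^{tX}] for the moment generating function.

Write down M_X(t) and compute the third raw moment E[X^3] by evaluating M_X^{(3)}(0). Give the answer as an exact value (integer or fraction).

M_X(t) = 2/(2 - t)
M^(3)(t) = 12/(t^4 - 8*t^3 + 24*t^2 - 32*t + 16)

E[X^3] = M^(3)(0) = 3/4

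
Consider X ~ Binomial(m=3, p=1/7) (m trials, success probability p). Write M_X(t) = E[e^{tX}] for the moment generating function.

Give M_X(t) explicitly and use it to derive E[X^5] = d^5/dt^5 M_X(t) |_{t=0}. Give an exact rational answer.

E[X^5] = d^5M/dt^5 |_{t=0} = 927/343

M_X(t) = (e^(t)/7 + 6/7)^3
dM/dt = 3*e^(3*t)/343 + 36*e^(2*t)/343 + 108*e^(t)/343
d^2M/dt^2 = 9*e^(3*t)/343 + 72*e^(2*t)/343 + 108*e^(t)/343
d^3M/dt^3 = 27*e^(3*t)/343 + 144*e^(2*t)/343 + 108*e^(t)/343
d^4M/dt^4 = 81*e^(3*t)/343 + 288*e^(2*t)/343 + 108*e^(t)/343
d^5M/dt^5 = 243*e^(3*t)/343 + 576*e^(2*t)/343 + 108*e^(t)/343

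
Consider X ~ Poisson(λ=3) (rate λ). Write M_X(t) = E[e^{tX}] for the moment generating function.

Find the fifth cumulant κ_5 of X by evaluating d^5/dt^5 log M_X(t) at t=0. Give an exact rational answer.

κ_5 = D^5[K](0) = 3

M_X(t) = e^(3*e^(t) - 3)
K_X(t) = log M_X(t) = 3*e^(t) - 3
D^5[K](t) = 3*e^(t)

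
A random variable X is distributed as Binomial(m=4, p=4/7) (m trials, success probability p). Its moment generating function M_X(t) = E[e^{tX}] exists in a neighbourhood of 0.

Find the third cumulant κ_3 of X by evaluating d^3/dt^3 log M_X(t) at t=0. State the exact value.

M_X(t) = (4*e^(t)/7 + 3/7)^4
K_X(t) = log M_X(t) = 4*log(4*e^(t)/7 + 3/7)
D^3[K](t) = (-192*e^(2*t) + 144*e^(t))/(64*e^(3*t) + 144*e^(2*t) + 108*e^(t) + 27)

κ_3 = D^3[K](0) = -48/343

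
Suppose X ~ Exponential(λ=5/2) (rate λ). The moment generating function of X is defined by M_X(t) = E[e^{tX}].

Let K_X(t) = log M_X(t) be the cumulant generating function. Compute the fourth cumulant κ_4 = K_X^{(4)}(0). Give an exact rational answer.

κ_4 = D^4[K](0) = 96/625

M_X(t) = 5/(2*(5/2 - t))
K_X(t) = log M_X(t) = -log(5/2 - t) - log(2) + log(5)
D^4[K](t) = 96/(16*t^4 - 160*t^3 + 600*t^2 - 1000*t + 625)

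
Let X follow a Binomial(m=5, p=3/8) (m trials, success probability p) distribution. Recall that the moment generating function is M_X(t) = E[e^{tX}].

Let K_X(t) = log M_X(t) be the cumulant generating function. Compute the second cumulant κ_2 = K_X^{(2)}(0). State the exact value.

M_X(t) = (3*e^(t)/8 + 5/8)^5
K_X(t) = log M_X(t) = 5*log(3*e^(t)/8 + 5/8)
K^(2)(t) = 75*e^(t)/(9*e^(2*t) + 30*e^(t) + 25)

κ_2 = K^(2)(0) = 75/64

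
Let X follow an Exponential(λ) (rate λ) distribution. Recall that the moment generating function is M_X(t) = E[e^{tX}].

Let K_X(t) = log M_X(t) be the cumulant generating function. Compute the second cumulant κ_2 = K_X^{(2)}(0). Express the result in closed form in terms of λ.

κ_2 = K′′(0) = λ^(-2)

M_X(t) = λ/(λ - t)
K_X(t) = log M_X(t) = log(λ) - log(λ - t)
K′(t) = -1/(-λ + t)
K′′(t) = 1/(λ^2 - 2*λ*t + t^2)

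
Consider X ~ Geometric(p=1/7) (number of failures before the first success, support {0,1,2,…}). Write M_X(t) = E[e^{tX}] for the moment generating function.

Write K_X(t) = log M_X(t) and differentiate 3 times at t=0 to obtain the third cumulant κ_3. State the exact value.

M_X(t) = 1/(7*(1 - 6*e^(t)/7))
K_X(t) = log M_X(t) = -log(1 - 6*e^(t)/7) - log(7)
K′(t) = -6*e^(t)/(6*e^(t) - 7)
K′′(t) = 42*e^(t)/(36*e^(2*t) - 84*e^(t) + 49)
K′′′(t) = (-252*e^(2*t) - 294*e^(t))/(216*e^(3*t) - 756*e^(2*t) + 882*e^(t) - 343)

κ_3 = K′′′(0) = 546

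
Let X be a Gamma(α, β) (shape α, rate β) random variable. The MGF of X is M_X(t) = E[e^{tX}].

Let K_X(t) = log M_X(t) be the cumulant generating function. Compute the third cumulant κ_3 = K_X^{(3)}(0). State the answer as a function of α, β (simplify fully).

M_X(t) = (β/(β - t))^α
K_X(t) = log M_X(t) = α*(log(β) - log(β - t))
K′(t) = -α/(-β + t)
K′′(t) = α/(β^2 - 2*β*t + t^2)
K′′′(t) = -2*α/(-β^3 + 3*β^2*t - 3*β*t^2 + t^3)

κ_3 = K′′′(0) = 2*α/β^3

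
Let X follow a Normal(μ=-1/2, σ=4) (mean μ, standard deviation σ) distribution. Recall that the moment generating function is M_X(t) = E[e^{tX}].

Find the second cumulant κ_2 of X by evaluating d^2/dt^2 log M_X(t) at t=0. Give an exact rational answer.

κ_2 = d^2K/dt^2 |_{t=0} = 16

M_X(t) = e^(8*t^2 - t/2)
K_X(t) = log M_X(t) = 8*t^2 - t/2
dK/dt = 16*t - 1/2
d^2K/dt^2 = 16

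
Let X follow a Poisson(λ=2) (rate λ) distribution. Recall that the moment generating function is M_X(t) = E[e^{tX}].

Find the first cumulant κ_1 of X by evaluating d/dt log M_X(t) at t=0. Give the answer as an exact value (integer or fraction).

κ_1 = dK/dt |_{t=0} = 2

M_X(t) = e^(2*e^(t) - 2)
K_X(t) = log M_X(t) = 2*e^(t) - 2
dK/dt = 2*e^(t)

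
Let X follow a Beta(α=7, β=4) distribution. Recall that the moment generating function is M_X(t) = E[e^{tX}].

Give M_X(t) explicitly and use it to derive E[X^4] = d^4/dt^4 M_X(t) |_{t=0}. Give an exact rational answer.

M_X(t) = ₁F₁(7; 11; t)
M^(4)(t) = 30*₁F₁(11; 15; t)/143

E[X^4] = M^(4)(0) = 30/143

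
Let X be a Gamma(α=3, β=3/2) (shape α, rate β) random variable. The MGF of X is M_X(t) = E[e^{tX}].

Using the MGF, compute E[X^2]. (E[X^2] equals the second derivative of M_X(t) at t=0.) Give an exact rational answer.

M_X(t) = 27/(8*(3/2 - t)^3)
dM/dt = 162/(16*t^4 - 96*t^3 + 216*t^2 - 216*t + 81)
d^2M/dt^2 = -1296/(32*t^5 - 240*t^4 + 720*t^3 - 1080*t^2 + 810*t - 243)

E[X^2] = d^2M/dt^2 |_{t=0} = 16/3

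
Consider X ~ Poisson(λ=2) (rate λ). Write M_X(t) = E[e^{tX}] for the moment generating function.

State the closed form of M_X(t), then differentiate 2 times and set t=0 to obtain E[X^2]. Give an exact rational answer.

E[X^2] = D^2[M](0) = 6

M_X(t) = e^(2*e^(t) - 2)
D^2[M](t) = (4*e^(2*t)*e^(2*e^(t)) + 2*e^(t)*e^(2*e^(t)))*e^(-2)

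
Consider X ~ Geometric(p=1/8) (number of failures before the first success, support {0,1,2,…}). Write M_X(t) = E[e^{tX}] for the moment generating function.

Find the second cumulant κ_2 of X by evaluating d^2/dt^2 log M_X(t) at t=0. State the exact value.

κ_2 = d^2K/dt^2 |_{t=0} = 56

M_X(t) = 1/(8*(1 - 7*e^(t)/8))
K_X(t) = log M_X(t) = -log(1 - 7*e^(t)/8) - 3*log(2)
dK/dt = -7*e^(t)/(7*e^(t) - 8)
d^2K/dt^2 = 56*e^(t)/(49*e^(2*t) - 112*e^(t) + 64)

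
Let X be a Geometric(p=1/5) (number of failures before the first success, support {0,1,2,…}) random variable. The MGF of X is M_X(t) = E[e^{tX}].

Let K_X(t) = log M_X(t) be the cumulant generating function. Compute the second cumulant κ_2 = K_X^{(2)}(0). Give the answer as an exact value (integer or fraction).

κ_2 = K′′(0) = 20

M_X(t) = 1/(5*(1 - 4*e^(t)/5))
K_X(t) = log M_X(t) = -log(1 - 4*e^(t)/5) - log(5)
K′(t) = -4*e^(t)/(4*e^(t) - 5)
K′′(t) = 20*e^(t)/(16*e^(2*t) - 40*e^(t) + 25)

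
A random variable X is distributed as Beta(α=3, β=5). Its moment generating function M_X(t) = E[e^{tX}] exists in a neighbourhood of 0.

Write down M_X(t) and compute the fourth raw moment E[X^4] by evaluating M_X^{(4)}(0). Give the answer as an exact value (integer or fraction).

M_X(t) = ₁F₁(3; 8; t)
D^4[M](t) = ₁F₁(7; 12; t)/22

E[X^4] = D^4[M](0) = 1/22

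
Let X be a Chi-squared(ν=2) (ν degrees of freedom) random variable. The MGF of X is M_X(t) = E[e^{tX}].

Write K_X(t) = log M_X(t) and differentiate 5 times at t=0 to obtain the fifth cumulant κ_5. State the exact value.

M_X(t) = 1/(1 - 2*t)
K_X(t) = log M_X(t) = -log(1 - 2*t)
K′(t) = -2/(2*t - 1)
K′′(t) = 4/(4*t^2 - 4*t + 1)
K′′′(t) = -16/(8*t^3 - 12*t^2 + 6*t - 1)
K′′′′(t) = 96/(16*t^4 - 32*t^3 + 24*t^2 - 8*t + 1)
K′′′′′(t) = -768/(32*t^5 - 80*t^4 + 80*t^3 - 40*t^2 + 10*t - 1)

κ_5 = K′′′′′(0) = 768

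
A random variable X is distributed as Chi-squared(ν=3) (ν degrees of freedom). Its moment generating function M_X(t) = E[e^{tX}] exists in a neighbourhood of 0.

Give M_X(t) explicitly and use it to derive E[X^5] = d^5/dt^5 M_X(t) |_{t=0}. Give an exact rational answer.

M_X(t) = (1 - 2*t)^(-3/2)
M′(t) = 3/(4*t^2*√(1 - 2*t) - 4*t*√(1 - 2*t) + √(1 - 2*t))
M′′(t) = -15/(8*t^3*√(1 - 2*t) - 12*t^2*√(1 - 2*t) + 6*t*√(1 - 2*t) - √(1 - 2*t))
M′′′(t) = 105/(16*t^4*√(1 - 2*t) - 32*t^3*√(1 - 2*t) + 24*t^2*√(1 - 2*t) - 8*t*√(1 - 2*t) + √(1 - 2*t))
M′′′′(t) = -945/(32*t^5*√(1 - 2*t) - 80*t^4*√(1 - 2*t) + 80*t^3*√(1 - 2*t) - 40*t^2*√(1 - 2*t) + 10*t*√(1 - 2*t) - √(1 - 2*t))
M′′′′′(t) = 10395/(64*t^6*√(1 - 2*t) - 192*t^5*√(1 - 2*t) + 240*t^4*√(1 - 2*t) - 160*t^3*√(1 - 2*t) + 60*t^2*√(1 - 2*t) - 12*t*√(1 - 2*t) + √(1 - 2*t))

E[X^5] = M′′′′′(0) = 10395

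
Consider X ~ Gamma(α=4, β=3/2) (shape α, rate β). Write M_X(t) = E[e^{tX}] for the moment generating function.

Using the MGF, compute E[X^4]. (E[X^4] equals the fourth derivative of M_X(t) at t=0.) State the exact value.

M_X(t) = 81/(16*(3/2 - t)^4)
M^(4)(t) = 1088640/(256*t^8 - 3072*t^7 + 16128*t^6 - 48384*t^5 + 90720*t^4 - 108864*t^3 + 81648*t^2 - 34992*t + 6561)

E[X^4] = M^(4)(0) = 4480/27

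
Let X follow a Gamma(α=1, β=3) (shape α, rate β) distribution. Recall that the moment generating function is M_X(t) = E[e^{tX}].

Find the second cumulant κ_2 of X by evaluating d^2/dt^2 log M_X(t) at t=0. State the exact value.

M_X(t) = 3/(3 - t)
K_X(t) = log M_X(t) = -log(3 - t) + log(3)
D^2[K](t) = 1/(t^2 - 6*t + 9)

κ_2 = D^2[K](0) = 1/9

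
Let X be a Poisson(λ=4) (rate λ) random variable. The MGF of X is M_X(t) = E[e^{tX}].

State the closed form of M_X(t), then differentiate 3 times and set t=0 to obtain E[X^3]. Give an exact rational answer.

E[X^3] = M^(3)(0) = 116

M_X(t) = e^(4*e^(t) - 4)
M^(3)(t) = (64*e^(3*t)*e^(4*e^(t)) + 48*e^(2*t)*e^(4*e^(t)) + 4*e^(t)*e^(4*e^(t)))*e^(-4)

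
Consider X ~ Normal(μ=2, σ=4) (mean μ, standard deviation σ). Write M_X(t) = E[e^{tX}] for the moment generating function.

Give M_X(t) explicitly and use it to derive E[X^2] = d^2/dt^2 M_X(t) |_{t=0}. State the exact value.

E[X^2] = D^2[M](0) = 20

M_X(t) = e^(8*t^2 + 2*t)
D^2[M](t) = 256*t^2*e^(2*t)*e^(8*t^2) + 64*t*e^(2*t)*e^(8*t^2) + 20*e^(2*t)*e^(8*t^2)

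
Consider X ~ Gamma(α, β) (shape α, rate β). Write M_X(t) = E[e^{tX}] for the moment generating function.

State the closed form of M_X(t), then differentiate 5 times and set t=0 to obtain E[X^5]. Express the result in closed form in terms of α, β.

M_X(t) = (β/(β - t))^α

E[X^5] = D^5[M](0) = α*(α^4 + 10*α^3 + 35*α^2 + 50*α + 24)/β^5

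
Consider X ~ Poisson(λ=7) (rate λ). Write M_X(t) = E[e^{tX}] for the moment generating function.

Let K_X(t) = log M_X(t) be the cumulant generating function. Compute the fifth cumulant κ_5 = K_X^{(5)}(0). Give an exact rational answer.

κ_5 = K′′′′′(0) = 7

M_X(t) = e^(7*e^(t) - 7)
K_X(t) = log M_X(t) = 7*e^(t) - 7
K′(t) = 7*e^(t)
K′′(t) = 7*e^(t)
K′′′(t) = 7*e^(t)
K′′′′(t) = 7*e^(t)
K′′′′′(t) = 7*e^(t)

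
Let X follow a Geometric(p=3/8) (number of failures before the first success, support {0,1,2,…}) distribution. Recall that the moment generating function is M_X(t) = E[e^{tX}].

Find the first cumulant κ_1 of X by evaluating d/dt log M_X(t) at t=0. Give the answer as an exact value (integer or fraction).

κ_1 = K^(1)(0) = 5/3

M_X(t) = 3/(8*(1 - 5*e^(t)/8))
K_X(t) = log M_X(t) = -log(1 - 5*e^(t)/8) - 3*log(2) + log(3)
K^(1)(t) = -5*e^(t)/(5*e^(t) - 8)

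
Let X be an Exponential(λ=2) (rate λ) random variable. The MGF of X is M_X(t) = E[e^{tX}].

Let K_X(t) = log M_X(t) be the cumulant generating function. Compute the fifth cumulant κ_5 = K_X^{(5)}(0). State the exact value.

κ_5 = D^5[K](0) = 3/4

M_X(t) = 2/(2 - t)
K_X(t) = log M_X(t) = -log(2 - t) + log(2)
D^5[K](t) = -24/(t^5 - 10*t^4 + 40*t^3 - 80*t^2 + 80*t - 32)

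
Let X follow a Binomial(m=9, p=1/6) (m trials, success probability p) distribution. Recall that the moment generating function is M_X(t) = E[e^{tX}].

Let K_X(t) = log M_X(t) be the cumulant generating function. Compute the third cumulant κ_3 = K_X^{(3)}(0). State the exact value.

κ_3 = K′′′(0) = 5/6

M_X(t) = (e^(t)/6 + 5/6)^9
K_X(t) = log M_X(t) = 9*log(e^(t)/6 + 5/6)
K′(t) = 9*e^(t)/(e^(t) + 5)
K′′(t) = 45*e^(t)/(e^(2*t) + 10*e^(t) + 25)
K′′′(t) = (-45*e^(2*t) + 225*e^(t))/(e^(3*t) + 15*e^(2*t) + 75*e^(t) + 125)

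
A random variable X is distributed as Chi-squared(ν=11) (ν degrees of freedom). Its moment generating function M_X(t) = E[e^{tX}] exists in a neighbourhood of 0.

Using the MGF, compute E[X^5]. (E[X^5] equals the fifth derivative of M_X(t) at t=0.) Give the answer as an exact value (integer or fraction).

M_X(t) = (1 - 2*t)^(-11/2)

E[X^5] = M^(5)(0) = 692835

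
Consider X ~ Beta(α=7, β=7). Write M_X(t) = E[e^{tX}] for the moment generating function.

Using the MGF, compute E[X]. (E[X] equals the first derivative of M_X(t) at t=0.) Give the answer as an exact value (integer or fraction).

E[X] = dM/dt |_{t=0} = 1/2

M_X(t) = ₁F₁(7; 14; t)
dM/dt = ₁F₁(8; 15; t)/2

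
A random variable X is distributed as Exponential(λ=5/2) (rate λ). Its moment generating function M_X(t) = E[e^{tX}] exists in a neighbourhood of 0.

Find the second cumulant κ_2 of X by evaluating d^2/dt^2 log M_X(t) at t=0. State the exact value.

M_X(t) = 5/(2*(5/2 - t))
K_X(t) = log M_X(t) = -log(5/2 - t) - log(2) + log(5)
K′(t) = -2/(2*t - 5)
K′′(t) = 4/(4*t^2 - 20*t + 25)

κ_2 = K′′(0) = 4/25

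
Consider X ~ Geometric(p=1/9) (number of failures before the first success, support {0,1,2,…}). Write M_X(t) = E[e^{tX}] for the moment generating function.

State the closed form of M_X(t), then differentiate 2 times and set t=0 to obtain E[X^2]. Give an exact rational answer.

M_X(t) = 1/(9*(1 - 8*e^(t)/9))
dM/dt = 8*e^(t)/(64*e^(2*t) - 144*e^(t) + 81)
d^2M/dt^2 = (-64*e^(2*t) - 72*e^(t))/(512*e^(3*t) - 1728*e^(2*t) + 1944*e^(t) - 729)

E[X^2] = d^2M/dt^2 |_{t=0} = 136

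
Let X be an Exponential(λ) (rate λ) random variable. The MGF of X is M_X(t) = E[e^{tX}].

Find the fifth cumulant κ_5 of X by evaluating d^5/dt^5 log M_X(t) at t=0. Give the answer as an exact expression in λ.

κ_5 = D^5[K](0) = 24/λ^5

M_X(t) = λ/(λ - t)
K_X(t) = log M_X(t) = log(λ) - log(λ - t)
D^5[K](t) = -24/(-λ^5 + 5*λ^4*t - 10*λ^3*t^2 + 10*λ^2*t^3 - 5*λ*t^4 + t^5)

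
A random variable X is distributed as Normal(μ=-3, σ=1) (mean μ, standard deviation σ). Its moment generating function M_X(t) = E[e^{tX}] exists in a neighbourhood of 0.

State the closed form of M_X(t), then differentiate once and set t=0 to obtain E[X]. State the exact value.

M_X(t) = e^(t^2/2 - 3*t)
M^(1)(t) = t*e^(-3*t)*e^(t^2/2) - 3*e^(-3*t)*e^(t^2/2)

E[X] = M^(1)(0) = -3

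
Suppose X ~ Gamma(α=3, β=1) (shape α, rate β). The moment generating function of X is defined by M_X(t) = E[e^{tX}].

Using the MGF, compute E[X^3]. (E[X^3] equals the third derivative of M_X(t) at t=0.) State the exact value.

M_X(t) = (1 - t)^(-3)
dM/dt = 3/(t^4 - 4*t^3 + 6*t^2 - 4*t + 1)
d^2M/dt^2 = -12/(t^5 - 5*t^4 + 10*t^3 - 10*t^2 + 5*t - 1)
d^3M/dt^3 = 60/(t^6 - 6*t^5 + 15*t^4 - 20*t^3 + 15*t^2 - 6*t + 1)

E[X^3] = d^3M/dt^3 |_{t=0} = 60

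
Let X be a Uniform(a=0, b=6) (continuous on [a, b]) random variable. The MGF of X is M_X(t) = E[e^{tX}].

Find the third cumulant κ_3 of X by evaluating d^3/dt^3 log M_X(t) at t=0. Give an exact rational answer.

κ_3 = K′′′(0) = 0

M_X(t) = (e^(6*t) - 1)/(6*t)
K_X(t) = log M_X(t) = -log(t) + log(e^(6*t) - 1) - log(6)
K′(t) = (6*t*e^(6*t) - e^(6*t) + 1)/(t*e^(6*t) - t)
K′′(t) = (-36*t^2*e^(6*t) + e^(12*t) - 2*e^(6*t) + 1)/(t^2*e^(12*t) - 2*t^2*e^(6*t) + t^2)
K′′′(t) = (216*t^3*e^(12*t) + 216*t^3*e^(6*t) - 2*e^(18*t) + 6*e^(12*t) - 6*e^(6*t) + 2)/(t^3*e^(18*t) - 3*t^3*e^(12*t) + 3*t^3*e^(6*t) - t^3)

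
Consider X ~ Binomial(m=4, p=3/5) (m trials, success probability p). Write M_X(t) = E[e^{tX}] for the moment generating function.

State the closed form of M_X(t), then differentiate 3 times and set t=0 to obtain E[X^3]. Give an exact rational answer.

E[X^3] = M′′′(0) = 2568/125

M_X(t) = (3*e^(t)/5 + 2/5)^4
M′(t) = 324*e^(4*t)/625 + 648*e^(3*t)/625 + 432*e^(2*t)/625 + 96*e^(t)/625
M′′(t) = 1296*e^(4*t)/625 + 1944*e^(3*t)/625 + 864*e^(2*t)/625 + 96*e^(t)/625
M′′′(t) = 5184*e^(4*t)/625 + 5832*e^(3*t)/625 + 1728*e^(2*t)/625 + 96*e^(t)/625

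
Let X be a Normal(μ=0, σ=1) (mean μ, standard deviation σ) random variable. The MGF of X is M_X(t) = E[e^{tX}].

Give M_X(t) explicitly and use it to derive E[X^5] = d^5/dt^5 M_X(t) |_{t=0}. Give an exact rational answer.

M_X(t) = e^(t^2/2)
M′(t) = t*e^(t^2/2)
M′′(t) = t^2*e^(t^2/2) + e^(t^2/2)
M′′′(t) = t^3*e^(t^2/2) + 3*t*e^(t^2/2)
M′′′′(t) = t^4*e^(t^2/2) + 6*t^2*e^(t^2/2) + 3*e^(t^2/2)
M′′′′′(t) = t^5*e^(t^2/2) + 10*t^3*e^(t^2/2) + 15*t*e^(t^2/2)

E[X^5] = M′′′′′(0) = 0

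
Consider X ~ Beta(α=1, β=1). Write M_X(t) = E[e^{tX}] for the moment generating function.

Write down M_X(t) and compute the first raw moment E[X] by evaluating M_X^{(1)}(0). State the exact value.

E[X] = M^(1)(0) = 1/2

M_X(t) = ₁F₁(1; 2; t)
M^(1)(t) = ₁F₁(2; 3; t)/2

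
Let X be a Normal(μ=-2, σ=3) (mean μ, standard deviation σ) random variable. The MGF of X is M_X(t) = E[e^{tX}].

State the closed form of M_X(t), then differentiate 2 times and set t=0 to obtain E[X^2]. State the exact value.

M_X(t) = e^(9*t^2/2 - 2*t)
D^2[M](t) = (81*t^2*e^(9*t^2/2) - 36*t*e^(9*t^2/2) + 13*e^(9*t^2/2))*e^(-2*t)

E[X^2] = D^2[M](0) = 13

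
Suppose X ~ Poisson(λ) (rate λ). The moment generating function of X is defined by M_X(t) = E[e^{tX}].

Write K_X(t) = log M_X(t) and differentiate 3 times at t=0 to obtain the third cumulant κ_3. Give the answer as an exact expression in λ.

κ_3 = K^(3)(0) = λ

M_X(t) = e^(λ*(e^(t) - 1))
K_X(t) = log M_X(t) = λ*(e^(t) - 1)
K^(3)(t) = λ*e^(t)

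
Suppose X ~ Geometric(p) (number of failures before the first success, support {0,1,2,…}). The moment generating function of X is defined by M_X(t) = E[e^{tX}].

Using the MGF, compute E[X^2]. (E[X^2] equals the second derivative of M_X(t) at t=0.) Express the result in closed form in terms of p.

M_X(t) = p/(-(1 - p)*e^(t) + 1)
dM/dt = (-p^2*e^(t) + p*e^(t))/(p^2*e^(2*t) - 2*p*e^(2*t) + 2*p*e^(t) + e^(2*t) - 2*e^(t) + 1)

E[X^2] = d^2M/dt^2 |_{t=0} = 1 - 3/p + 2/p^2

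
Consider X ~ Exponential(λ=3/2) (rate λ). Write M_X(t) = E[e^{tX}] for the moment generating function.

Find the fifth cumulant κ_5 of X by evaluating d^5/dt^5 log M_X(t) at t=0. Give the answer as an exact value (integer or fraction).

M_X(t) = 3/(2*(3/2 - t))
K_X(t) = log M_X(t) = -log(3/2 - t) - log(2) + log(3)
K′(t) = -2/(2*t - 3)
K′′(t) = 4/(4*t^2 - 12*t + 9)
K′′′(t) = -16/(8*t^3 - 36*t^2 + 54*t - 27)
K′′′′(t) = 96/(16*t^4 - 96*t^3 + 216*t^2 - 216*t + 81)
K′′′′′(t) = -768/(32*t^5 - 240*t^4 + 720*t^3 - 1080*t^2 + 810*t - 243)

κ_5 = K′′′′′(0) = 256/81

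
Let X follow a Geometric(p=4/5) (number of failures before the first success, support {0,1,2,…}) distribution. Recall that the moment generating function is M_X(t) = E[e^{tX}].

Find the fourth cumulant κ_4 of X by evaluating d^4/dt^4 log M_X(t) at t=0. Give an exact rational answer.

κ_4 = d^4K/dt^4 |_{t=0} = 115/128

M_X(t) = 4/(5*(1 - e^(t)/5))
K_X(t) = log M_X(t) = -log(1 - e^(t)/5) - log(5) + 2*log(2)
dK/dt = -e^(t)/(e^(t) - 5)
d^2K/dt^2 = 5*e^(t)/(e^(2*t) - 10*e^(t) + 25)
d^3K/dt^3 = (-5*e^(2*t) - 25*e^(t))/(e^(3*t) - 15*e^(2*t) + 75*e^(t) - 125)
d^4K/dt^4 = (5*e^(3*t) + 100*e^(2*t) + 125*e^(t))/(e^(4*t) - 20*e^(3*t) + 150*e^(2*t) - 500*e^(t) + 625)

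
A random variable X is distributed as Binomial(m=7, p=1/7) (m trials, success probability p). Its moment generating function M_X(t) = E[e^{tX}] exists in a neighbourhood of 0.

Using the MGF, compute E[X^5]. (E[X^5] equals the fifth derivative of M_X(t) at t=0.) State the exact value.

E[X^5] = M′′′′′(0) = 78781/2401

M_X(t) = (e^(t)/7 + 6/7)^7
M′(t) = e^(7*t)/117649 + 36*e^(6*t)/117649 + 540*e^(5*t)/117649 + 4320*e^(4*t)/117649 + 19440*e^(3*t)/117649 + 46656*e^(2*t)/117649 + 46656*e^(t)/117649
M′′(t) = e^(7*t)/16807 + 216*e^(6*t)/117649 + 2700*e^(5*t)/117649 + 17280*e^(4*t)/117649 + 58320*e^(3*t)/117649 + 93312*e^(2*t)/117649 + 46656*e^(t)/117649
M′′′(t) = e^(7*t)/2401 + 1296*e^(6*t)/117649 + 13500*e^(5*t)/117649 + 69120*e^(4*t)/117649 + 174960*e^(3*t)/117649 + 186624*e^(2*t)/117649 + 46656*e^(t)/117649
M′′′′(t) = e^(7*t)/343 + 7776*e^(6*t)/117649 + 67500*e^(5*t)/117649 + 276480*e^(4*t)/117649 + 524880*e^(3*t)/117649 + 373248*e^(2*t)/117649 + 46656*e^(t)/117649
M′′′′′(t) = e^(7*t)/49 + 46656*e^(6*t)/117649 + 337500*e^(5*t)/117649 + 1105920*e^(4*t)/117649 + 1574640*e^(3*t)/117649 + 746496*e^(2*t)/117649 + 46656*e^(t)/117649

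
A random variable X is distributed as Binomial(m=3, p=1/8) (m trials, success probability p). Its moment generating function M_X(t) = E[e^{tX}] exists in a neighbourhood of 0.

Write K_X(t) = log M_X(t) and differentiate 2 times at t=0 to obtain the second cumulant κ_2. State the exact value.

M_X(t) = (e^(t)/8 + 7/8)^3
K_X(t) = log M_X(t) = 3*log(e^(t)/8 + 7/8)
D^2[K](t) = 21*e^(t)/(e^(2*t) + 14*e^(t) + 49)

κ_2 = D^2[K](0) = 21/64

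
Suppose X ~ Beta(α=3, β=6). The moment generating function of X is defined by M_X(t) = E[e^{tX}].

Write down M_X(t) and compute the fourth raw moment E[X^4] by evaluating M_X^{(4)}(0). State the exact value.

M_X(t) = ₁F₁(3; 9; t)
D^4[M](t) = ₁F₁(7; 13; t)/33

E[X^4] = D^4[M](0) = 1/33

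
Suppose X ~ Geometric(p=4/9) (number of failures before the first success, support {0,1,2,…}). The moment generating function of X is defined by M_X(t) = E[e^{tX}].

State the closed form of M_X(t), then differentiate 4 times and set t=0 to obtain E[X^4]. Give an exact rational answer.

M_X(t) = 4/(9*(1 - 5*e^(t)/9))
M^(4)(t) = (-2500*e^(4*t) - 49500*e^(3*t) - 89100*e^(2*t) - 14580*e^(t))/(3125*e^(5*t) - 28125*e^(4*t) + 101250*e^(3*t) - 182250*e^(2*t) + 164025*e^(t) - 59049)

E[X^4] = M^(4)(0) = 4865/32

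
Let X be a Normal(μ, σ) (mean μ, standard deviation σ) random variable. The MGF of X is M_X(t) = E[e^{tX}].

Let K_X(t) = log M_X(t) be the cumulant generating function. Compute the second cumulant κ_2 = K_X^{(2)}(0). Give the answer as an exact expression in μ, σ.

κ_2 = K^(2)(0) = σ^2

M_X(t) = e^(μ*t + σ^2*t^2/2)
K_X(t) = log M_X(t) = μ*t + σ^2*t^2/2
K^(2)(t) = σ^2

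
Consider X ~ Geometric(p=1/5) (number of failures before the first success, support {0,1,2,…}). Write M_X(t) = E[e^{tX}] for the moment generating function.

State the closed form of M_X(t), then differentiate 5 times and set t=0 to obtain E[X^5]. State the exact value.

M_X(t) = 1/(5*(1 - 4*e^(t)/5))
M′(t) = 4*e^(t)/(16*e^(2*t) - 40*e^(t) + 25)
M′′(t) = (-16*e^(2*t) - 20*e^(t))/(64*e^(3*t) - 240*e^(2*t) + 300*e^(t) - 125)
M′′′(t) = (64*e^(3*t) + 320*e^(2*t) + 100*e^(t))/(256*e^(4*t) - 1280*e^(3*t) + 2400*e^(2*t) - 2000*e^(t) + 625)
M′′′′(t) = (-256*e^(4*t) - 3520*e^(3*t) - 4400*e^(2*t) - 500*e^(t))/(1024*e^(5*t) - 6400*e^(4*t) + 16000*e^(3*t) - 20000*e^(2*t) + 12500*e^(t) - 3125)

E[X^5] = M′′′′′(0) = 194404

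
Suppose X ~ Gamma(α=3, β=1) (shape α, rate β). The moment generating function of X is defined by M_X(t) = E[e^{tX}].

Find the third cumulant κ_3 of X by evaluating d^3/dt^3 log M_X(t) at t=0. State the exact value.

M_X(t) = (1 - t)^(-3)
K_X(t) = log M_X(t) = -3*log(1 - t)
K′(t) = -3/(t - 1)
K′′(t) = 3/(t^2 - 2*t + 1)
K′′′(t) = -6/(t^3 - 3*t^2 + 3*t - 1)

κ_3 = K′′′(0) = 6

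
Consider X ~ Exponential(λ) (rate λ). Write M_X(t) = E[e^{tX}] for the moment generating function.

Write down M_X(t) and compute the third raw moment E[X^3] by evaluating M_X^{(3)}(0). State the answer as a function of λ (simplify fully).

E[X^3] = d^3M/dt^3 |_{t=0} = 6/λ^3

M_X(t) = λ/(λ - t)
dM/dt = λ/(λ^2 - 2*λ*t + t^2)
d^2M/dt^2 = -2*λ/(-λ^3 + 3*λ^2*t - 3*λ*t^2 + t^3)
d^3M/dt^3 = 6*λ/(λ^4 - 4*λ^3*t + 6*λ^2*t^2 - 4*λ*t^3 + t^4)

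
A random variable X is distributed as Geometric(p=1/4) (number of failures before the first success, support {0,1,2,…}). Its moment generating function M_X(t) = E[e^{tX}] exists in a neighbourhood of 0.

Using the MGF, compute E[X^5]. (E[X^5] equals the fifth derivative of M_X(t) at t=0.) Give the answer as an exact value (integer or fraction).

E[X^5] = M′′′′′(0) = 52923

M_X(t) = 1/(4*(1 - 3*e^(t)/4))
M′(t) = 3*e^(t)/(9*e^(2*t) - 24*e^(t) + 16)
M′′(t) = (-9*e^(2*t) - 12*e^(t))/(27*e^(3*t) - 108*e^(2*t) + 144*e^(t) - 64)
M′′′(t) = (27*e^(3*t) + 144*e^(2*t) + 48*e^(t))/(81*e^(4*t) - 432*e^(3*t) + 864*e^(2*t) - 768*e^(t) + 256)
M′′′′(t) = (-81*e^(4*t) - 1188*e^(3*t) - 1584*e^(2*t) - 192*e^(t))/(243*e^(5*t) - 1620*e^(4*t) + 4320*e^(3*t) - 5760*e^(2*t) + 3840*e^(t) - 1024)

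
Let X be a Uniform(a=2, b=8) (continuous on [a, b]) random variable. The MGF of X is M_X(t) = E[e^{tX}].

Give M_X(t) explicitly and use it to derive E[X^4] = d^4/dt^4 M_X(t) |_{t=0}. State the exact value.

M_X(t) = (e^(8*t) - e^(2*t))/(6*t)
M′(t) = (8*t*e^(8*t) - 2*t*e^(2*t) - e^(8*t) + e^(2*t))/(6*t^2)
M′′(t) = (32*t^2*e^(8*t) - 2*t^2*e^(2*t) - 8*t*e^(8*t) + 2*t*e^(2*t) + e^(8*t) - e^(2*t))/(3*t^3)
M′′′(t) = (256*t^3*e^(8*t) - 4*t^3*e^(2*t) - 96*t^2*e^(8*t) + 6*t^2*e^(2*t) + 24*t*e^(8*t) - 6*t*e^(2*t) - 3*e^(8*t) + 3*e^(2*t))/(3*t^4)

E[X^4] = M′′′′(0) = 5456/5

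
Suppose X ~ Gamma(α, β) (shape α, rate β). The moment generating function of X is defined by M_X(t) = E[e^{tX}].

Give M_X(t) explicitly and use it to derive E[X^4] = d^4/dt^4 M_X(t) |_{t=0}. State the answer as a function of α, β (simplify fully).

M_X(t) = (β/(β - t))^α
dM/dt = -α*β^α*(1/(β - t))^α/(-β + t)
d^2M/dt^2 = (α^2*β^α*(1/(β - t))^α + α*β^α*(1/(β - t))^α)/(β^2 - 2*β*t + t^2)
d^3M/dt^3 = (-α^3*β^α*(1/(β - t))^α - 3*α^2*β^α*(1/(β - t))^α - 2*α*β^α*(1/(β - t))^α)/(-β^3 + 3*β^2*t - 3*β*t^2 + t^3)
d^4M/dt^4 = (α^4*β^α*(1/(β - t))^α + 6*α^3*β^α*(1/(β - t))^α + 11*α^2*β^α*(1/(β - t))^α + 6*α*β^α*(1/(β - t))^α)/(β^4 - 4*β^3*t + 6*β^2*t^2 - 4*β*t^3 + t^4)

E[X^4] = d^4M/dt^4 |_{t=0} = α*(α^3 + 6*α^2 + 11*α + 6)/β^4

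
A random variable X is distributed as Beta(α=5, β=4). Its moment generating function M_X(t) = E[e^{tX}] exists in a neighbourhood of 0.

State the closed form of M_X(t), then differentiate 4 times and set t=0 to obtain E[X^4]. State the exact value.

E[X^4] = d^4M/dt^4 |_{t=0} = 14/99

M_X(t) = ₁F₁(5; 9; t)
dM/dt = 5*₁F₁(6; 10; t)/9
d^2M/dt^2 = ₁F₁(7; 11; t)/3
d^3M/dt^3 = 7*₁F₁(8; 12; t)/33
d^4M/dt^4 = 14*₁F₁(9; 13; t)/99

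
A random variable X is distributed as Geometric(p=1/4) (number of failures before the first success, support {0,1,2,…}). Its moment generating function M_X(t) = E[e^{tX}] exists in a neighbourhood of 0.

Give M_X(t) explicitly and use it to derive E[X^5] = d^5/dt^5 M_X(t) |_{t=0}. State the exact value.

E[X^5] = D^5[M](0) = 52923

M_X(t) = 1/(4*(1 - 3*e^(t)/4))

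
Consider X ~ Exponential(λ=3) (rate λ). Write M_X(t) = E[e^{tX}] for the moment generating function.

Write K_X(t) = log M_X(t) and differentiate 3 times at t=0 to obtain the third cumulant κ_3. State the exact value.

M_X(t) = 3/(3 - t)
K_X(t) = log M_X(t) = -log(3 - t) + log(3)
K′(t) = -1/(t - 3)
K′′(t) = 1/(t^2 - 6*t + 9)
K′′′(t) = -2/(t^3 - 9*t^2 + 27*t - 27)

κ_3 = K′′′(0) = 2/27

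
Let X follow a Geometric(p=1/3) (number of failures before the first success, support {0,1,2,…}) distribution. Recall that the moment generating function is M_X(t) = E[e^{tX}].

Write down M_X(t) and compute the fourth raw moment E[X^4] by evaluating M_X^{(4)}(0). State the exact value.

M_X(t) = 1/(3*(1 - 2*e^(t)/3))
M′(t) = 2*e^(t)/(4*e^(2*t) - 12*e^(t) + 9)
M′′(t) = (-4*e^(2*t) - 6*e^(t))/(8*e^(3*t) - 36*e^(2*t) + 54*e^(t) - 27)
M′′′(t) = (8*e^(3*t) + 48*e^(2*t) + 18*e^(t))/(16*e^(4*t) - 96*e^(3*t) + 216*e^(2*t) - 216*e^(t) + 81)
M′′′′(t) = (-16*e^(4*t) - 264*e^(3*t) - 396*e^(2*t) - 54*e^(t))/(32*e^(5*t) - 240*e^(4*t) + 720*e^(3*t) - 1080*e^(2*t) + 810*e^(t) - 243)

E[X^4] = M′′′′(0) = 730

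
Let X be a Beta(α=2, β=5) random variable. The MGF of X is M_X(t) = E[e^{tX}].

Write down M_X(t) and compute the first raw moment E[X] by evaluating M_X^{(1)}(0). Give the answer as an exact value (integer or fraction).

E[X] = M′(0) = 2/7

M_X(t) = ₁F₁(2; 7; t)
M′(t) = 2*₁F₁(3; 8; t)/7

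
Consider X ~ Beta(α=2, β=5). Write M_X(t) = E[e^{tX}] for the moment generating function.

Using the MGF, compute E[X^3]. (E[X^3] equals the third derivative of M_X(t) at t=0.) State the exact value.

M_X(t) = ₁F₁(2; 7; t)
M^(3)(t) = ₁F₁(5; 10; t)/21

E[X^3] = M^(3)(0) = 1/21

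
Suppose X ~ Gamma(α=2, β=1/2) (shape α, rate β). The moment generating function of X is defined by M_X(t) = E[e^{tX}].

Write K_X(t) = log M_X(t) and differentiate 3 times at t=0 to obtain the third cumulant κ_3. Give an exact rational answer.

M_X(t) = 1/(4*(1/2 - t)^2)
K_X(t) = log M_X(t) = -2*log(1/2 - t) - 2*log(2)
dK/dt = -4/(2*t - 1)
d^2K/dt^2 = 8/(4*t^2 - 4*t + 1)
d^3K/dt^3 = -32/(8*t^3 - 12*t^2 + 6*t - 1)

κ_3 = d^3K/dt^3 |_{t=0} = 32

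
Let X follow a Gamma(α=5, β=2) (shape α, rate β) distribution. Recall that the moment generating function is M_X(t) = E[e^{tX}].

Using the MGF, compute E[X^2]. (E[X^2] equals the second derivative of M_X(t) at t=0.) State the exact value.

M_X(t) = 32/(2 - t)^5
M′(t) = 160/(t^6 - 12*t^5 + 60*t^4 - 160*t^3 + 240*t^2 - 192*t + 64)
M′′(t) = -960/(t^7 - 14*t^6 + 84*t^5 - 280*t^4 + 560*t^3 - 672*t^2 + 448*t - 128)

E[X^2] = M′′(0) = 15/2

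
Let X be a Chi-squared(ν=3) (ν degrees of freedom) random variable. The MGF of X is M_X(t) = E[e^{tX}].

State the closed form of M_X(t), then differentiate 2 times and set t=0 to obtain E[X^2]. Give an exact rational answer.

M_X(t) = (1 - 2*t)^(-3/2)
D^2[M](t) = -15/(8*t^3*√(1 - 2*t) - 12*t^2*√(1 - 2*t) + 6*t*√(1 - 2*t) - √(1 - 2*t))

E[X^2] = D^2[M](0) = 15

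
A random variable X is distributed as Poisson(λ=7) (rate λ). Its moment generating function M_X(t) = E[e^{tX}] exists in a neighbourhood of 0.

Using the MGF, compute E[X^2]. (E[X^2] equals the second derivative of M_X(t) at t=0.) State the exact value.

E[X^2] = d^2M/dt^2 |_{t=0} = 56

M_X(t) = e^(7*e^(t) - 7)
dM/dt = 7*e^(-7)*e^(t)*e^(7*e^(t))
d^2M/dt^2 = (49*e^(2*t)*e^(7*e^(t)) + 7*e^(t)*e^(7*e^(t)))*e^(-7)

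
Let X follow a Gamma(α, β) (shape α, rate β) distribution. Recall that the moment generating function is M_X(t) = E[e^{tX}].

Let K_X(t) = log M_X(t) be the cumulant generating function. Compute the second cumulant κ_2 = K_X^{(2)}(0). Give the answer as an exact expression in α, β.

κ_2 = D^2[K](0) = α/β^2

M_X(t) = (β/(β - t))^α
K_X(t) = log M_X(t) = α*(log(β) - log(β - t))
D^2[K](t) = α/(β^2 - 2*β*t + t^2)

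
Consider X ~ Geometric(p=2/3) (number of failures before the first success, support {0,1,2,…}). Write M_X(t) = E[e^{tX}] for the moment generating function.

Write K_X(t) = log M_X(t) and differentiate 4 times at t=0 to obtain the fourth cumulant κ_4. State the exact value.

κ_4 = K′′′′(0) = 33/8

M_X(t) = 2/(3*(1 - e^(t)/3))
K_X(t) = log M_X(t) = -log(1 - e^(t)/3) - log(3) + log(2)
K′(t) = -e^(t)/(e^(t) - 3)
K′′(t) = 3*e^(t)/(e^(2*t) - 6*e^(t) + 9)
K′′′(t) = (-3*e^(2*t) - 9*e^(t))/(e^(3*t) - 9*e^(2*t) + 27*e^(t) - 27)
K′′′′(t) = (3*e^(3*t) + 36*e^(2*t) + 27*e^(t))/(e^(4*t) - 12*e^(3*t) + 54*e^(2*t) - 108*e^(t) + 81)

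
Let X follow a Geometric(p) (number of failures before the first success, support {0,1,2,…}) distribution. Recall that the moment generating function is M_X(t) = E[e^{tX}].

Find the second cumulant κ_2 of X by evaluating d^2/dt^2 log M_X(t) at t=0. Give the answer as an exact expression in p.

M_X(t) = p/(-(1 - p)*e^(t) + 1)
K_X(t) = log M_X(t) = log(p) - log(-(1 - p)*e^(t) + 1)
K^(2)(t) = (-p*e^(t) + e^(t))/(p^2*e^(2*t) - 2*p*e^(2*t) + 2*p*e^(t) + e^(2*t) - 2*e^(t) + 1)

κ_2 = K^(2)(0) = (1 - p)/p^2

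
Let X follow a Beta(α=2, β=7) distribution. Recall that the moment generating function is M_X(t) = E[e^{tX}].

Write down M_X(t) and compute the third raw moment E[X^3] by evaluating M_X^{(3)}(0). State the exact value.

E[X^3] = D^3[M](0) = 4/165

M_X(t) = ₁F₁(2; 9; t)
D^3[M](t) = 4*₁F₁(5; 12; t)/165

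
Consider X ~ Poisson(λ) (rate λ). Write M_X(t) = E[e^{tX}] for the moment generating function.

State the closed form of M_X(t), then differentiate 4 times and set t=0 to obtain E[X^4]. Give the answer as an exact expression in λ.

E[X^4] = d^4M/dt^4 |_{t=0} = λ*(λ^3 + 6*λ^2 + 7*λ + 1)

M_X(t) = e^(λ*(e^(t) - 1))
dM/dt = λ*e^(-λ)*e^(t)*e^(λ*e^(t))
d^2M/dt^2 = (λ^2*e^(2*t)*e^(λ*e^(t)) + λ*e^(t)*e^(λ*e^(t)))*e^(-λ)
d^3M/dt^3 = (λ^3*e^(3*t)*e^(λ*e^(t)) + 3*λ^2*e^(2*t)*e^(λ*e^(t)) + λ*e^(t)*e^(λ*e^(t)))*e^(-λ)
d^4M/dt^4 = (λ^4*e^(4*t)*e^(λ*e^(t)) + 6*λ^3*e^(3*t)*e^(λ*e^(t)) + 7*λ^2*e^(2*t)*e^(λ*e^(t)) + λ*e^(t)*e^(λ*e^(t)))*e^(-λ)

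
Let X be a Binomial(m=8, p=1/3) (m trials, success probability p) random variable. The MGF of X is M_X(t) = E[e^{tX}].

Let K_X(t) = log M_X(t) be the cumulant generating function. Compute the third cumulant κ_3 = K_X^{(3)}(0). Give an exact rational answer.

κ_3 = K′′′(0) = 16/27

M_X(t) = (e^(t)/3 + 2/3)^8
K_X(t) = log M_X(t) = 8*log(e^(t)/3 + 2/3)
K′(t) = 8*e^(t)/(e^(t) + 2)
K′′(t) = 16*e^(t)/(e^(2*t) + 4*e^(t) + 4)
K′′′(t) = (-16*e^(2*t) + 32*e^(t))/(e^(3*t) + 6*e^(2*t) + 12*e^(t) + 8)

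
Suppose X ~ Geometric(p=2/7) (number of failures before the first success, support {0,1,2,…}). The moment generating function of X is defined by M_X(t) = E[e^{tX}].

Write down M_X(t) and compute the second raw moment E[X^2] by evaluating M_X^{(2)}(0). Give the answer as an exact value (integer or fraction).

E[X^2] = M′′(0) = 15

M_X(t) = 2/(7*(1 - 5*e^(t)/7))
M′(t) = 10*e^(t)/(25*e^(2*t) - 70*e^(t) + 49)
M′′(t) = (-50*e^(2*t) - 70*e^(t))/(125*e^(3*t) - 525*e^(2*t) + 735*e^(t) - 343)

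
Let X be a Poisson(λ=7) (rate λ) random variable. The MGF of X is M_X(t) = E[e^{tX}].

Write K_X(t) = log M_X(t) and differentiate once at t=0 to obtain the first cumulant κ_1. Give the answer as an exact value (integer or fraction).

κ_1 = dK/dt |_{t=0} = 7

M_X(t) = e^(7*e^(t) - 7)
K_X(t) = log M_X(t) = 7*e^(t) - 7
dK/dt = 7*e^(t)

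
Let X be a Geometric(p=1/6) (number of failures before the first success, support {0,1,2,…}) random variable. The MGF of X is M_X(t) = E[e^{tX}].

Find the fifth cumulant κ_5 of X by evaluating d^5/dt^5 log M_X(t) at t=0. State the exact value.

κ_5 = K^(5)(0) = 119130

M_X(t) = 1/(6*(1 - 5*e^(t)/6))
K_X(t) = log M_X(t) = -log(1 - 5*e^(t)/6) - log(6)
K^(5)(t) = (-3750*e^(4*t) - 49500*e^(3*t) - 59400*e^(2*t) - 6480*e^(t))/(3125*e^(5*t) - 18750*e^(4*t) + 45000*e^(3*t) - 54000*e^(2*t) + 32400*e^(t) - 7776)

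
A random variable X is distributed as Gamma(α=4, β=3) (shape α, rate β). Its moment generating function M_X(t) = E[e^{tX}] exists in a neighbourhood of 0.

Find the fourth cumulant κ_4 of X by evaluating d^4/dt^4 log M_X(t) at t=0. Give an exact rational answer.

M_X(t) = 81/(3 - t)^4
K_X(t) = log M_X(t) = -4*log(3 - t) + 4*log(3)
dK/dt = -4/(t - 3)
d^2K/dt^2 = 4/(t^2 - 6*t + 9)
d^3K/dt^3 = -8/(t^3 - 9*t^2 + 27*t - 27)
d^4K/dt^4 = 24/(t^4 - 12*t^3 + 54*t^2 - 108*t + 81)

κ_4 = d^4K/dt^4 |_{t=0} = 8/27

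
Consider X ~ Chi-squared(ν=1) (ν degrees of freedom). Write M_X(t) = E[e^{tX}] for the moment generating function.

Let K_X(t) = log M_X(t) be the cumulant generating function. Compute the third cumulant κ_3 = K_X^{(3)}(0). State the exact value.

M_X(t) = 1/√(1 - 2*t)
K_X(t) = log M_X(t) = -log(1 - 2*t)/2
dK/dt = -1/(2*t - 1)
d^2K/dt^2 = 2/(4*t^2 - 4*t + 1)
d^3K/dt^3 = -8/(8*t^3 - 12*t^2 + 6*t - 1)

κ_3 = d^3K/dt^3 |_{t=0} = 8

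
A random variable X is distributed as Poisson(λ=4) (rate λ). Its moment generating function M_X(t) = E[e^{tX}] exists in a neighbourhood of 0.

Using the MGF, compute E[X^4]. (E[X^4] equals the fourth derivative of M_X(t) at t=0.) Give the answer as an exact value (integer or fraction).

M_X(t) = e^(4*e^(t) - 4)
M^(4)(t) = (256*e^(4*t)*e^(4*e^(t)) + 384*e^(3*t)*e^(4*e^(t)) + 112*e^(2*t)*e^(4*e^(t)) + 4*e^(t)*e^(4*e^(t)))*e^(-4)

E[X^4] = M^(4)(0) = 756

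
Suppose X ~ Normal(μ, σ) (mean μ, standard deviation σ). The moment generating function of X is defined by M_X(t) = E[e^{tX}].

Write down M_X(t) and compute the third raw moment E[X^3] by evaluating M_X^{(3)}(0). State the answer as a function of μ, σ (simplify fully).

E[X^3] = M′′′(0) = μ*(μ^2 + 3*σ^2)

M_X(t) = e^(μ*t + σ^2*t^2/2)
M′(t) = μ*e^(μ*t)*e^(σ^2*t^2/2) + σ^2*t*e^(μ*t)*e^(σ^2*t^2/2)
M′′(t) = μ^2*e^(μ*t)*e^(σ^2*t^2/2) + 2*μ*σ^2*t*e^(μ*t)*e^(σ^2*t^2/2) + σ^4*t^2*e^(μ*t)*e^(σ^2*t^2/2) + σ^2*e^(μ*t)*e^(σ^2*t^2/2)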